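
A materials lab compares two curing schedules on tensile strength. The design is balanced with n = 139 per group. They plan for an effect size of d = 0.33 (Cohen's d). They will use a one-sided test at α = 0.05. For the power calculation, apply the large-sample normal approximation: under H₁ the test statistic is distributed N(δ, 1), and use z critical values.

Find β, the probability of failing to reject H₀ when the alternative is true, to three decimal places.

Noncentrality parameter: δ = d·√(n/2) = 0.33 × √(139/2) = 2.7511
One-sided α = 0.05 → critical value z_{0.05} = 1.645.
Power = Φ(δ − 1.645) = Φ(1.106) = 0.8657.
Type II error: β = 1 − power = 1 − 0.8657 = 0.1343.

β ≈ 0.134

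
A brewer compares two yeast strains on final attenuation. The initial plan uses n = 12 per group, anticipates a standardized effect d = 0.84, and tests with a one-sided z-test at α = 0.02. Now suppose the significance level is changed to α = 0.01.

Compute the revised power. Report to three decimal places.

Power ≈ 0.394

δ = d·√(n/2) = 0.84 × √(12/2) = 2.0576 (unchanged). New critical value: z_{0.01} = 2.326.
Revised power = P(Z > 2.326 − δ) = Φ(-0.269) = 0.3941.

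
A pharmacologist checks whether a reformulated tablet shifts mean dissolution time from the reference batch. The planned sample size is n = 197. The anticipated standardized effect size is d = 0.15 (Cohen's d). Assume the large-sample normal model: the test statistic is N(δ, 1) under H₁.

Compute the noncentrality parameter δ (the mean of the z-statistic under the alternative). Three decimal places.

The noncentrality parameter scales effect size by the design's sample-size factor: δ = d·√n = 0.15 × √197 = 2.1054

δ ≈ 2.105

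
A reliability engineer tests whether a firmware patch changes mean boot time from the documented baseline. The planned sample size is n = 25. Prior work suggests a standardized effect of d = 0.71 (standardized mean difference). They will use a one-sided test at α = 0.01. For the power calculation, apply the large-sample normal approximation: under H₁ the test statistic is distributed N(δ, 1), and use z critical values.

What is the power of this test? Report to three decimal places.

Power ≈ 0.889

Noncentrality parameter: δ = d·√n = 0.71 × √25 = 3.5500
One-sided α = 0.01 → critical value z_{0.01} = 2.326.
Power = Φ(δ − 2.326) = Φ(1.224) = 0.8895.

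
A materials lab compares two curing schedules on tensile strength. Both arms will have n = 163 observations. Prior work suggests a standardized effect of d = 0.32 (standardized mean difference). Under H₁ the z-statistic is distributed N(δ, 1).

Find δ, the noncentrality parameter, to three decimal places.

δ ≈ 2.889

δ = d·√(n/2) = 0.32 × √(163/2) = 2.8889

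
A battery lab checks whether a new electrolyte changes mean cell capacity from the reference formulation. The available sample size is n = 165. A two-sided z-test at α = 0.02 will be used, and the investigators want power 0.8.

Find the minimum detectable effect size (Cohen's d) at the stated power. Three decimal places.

Required noncentrality: δ = z_{0.01} + z_{0.20} = 2.326 + 0.842 = 3.168.
(Lower-tail contribution to power is negligible for δ > 0.)
δ = d·√n ⇒ d = δ/√n = 3.168/√165 = 0.2466.

d ≈ 0.247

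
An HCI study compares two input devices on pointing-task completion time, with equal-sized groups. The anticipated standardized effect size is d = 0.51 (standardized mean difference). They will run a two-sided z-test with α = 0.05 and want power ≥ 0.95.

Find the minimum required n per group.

n = 100 per group

For power 0.95 need Φ(δ − z_{0.025}) = 0.95, so δ = z_{0.025} + z_{0.05} = 1.960 + 1.645 = 3.605.
(Ignoring the negligible lower-tail rejection probability gives the usual closed-form inversion.)
δ = d·√(n/2) ⇒ n = 2(δ/d)² = 2 × (3.605 / 0.51)² = 99.92.
Rounding up, n = 100 per group.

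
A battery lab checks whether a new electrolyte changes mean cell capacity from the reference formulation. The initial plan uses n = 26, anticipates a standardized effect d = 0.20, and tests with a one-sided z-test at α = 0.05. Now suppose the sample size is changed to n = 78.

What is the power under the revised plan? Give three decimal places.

Power ≈ 0.548

With n = 78: δ = d·√n = 0.20 × √78 = 1.7664. Critical value z_{0.05} = 1.645.
Revised power = Φ(δ − 1.645) = Φ(0.121) = 0.5484.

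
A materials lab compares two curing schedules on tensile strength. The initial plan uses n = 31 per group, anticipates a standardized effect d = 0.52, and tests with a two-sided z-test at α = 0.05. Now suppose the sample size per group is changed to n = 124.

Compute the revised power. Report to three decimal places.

Power ≈ 0.984

With n = 124 per group: δ = d·√(n/2) = 0.52 × √(124/2) = 4.0945. Critical value z_{0.025} = 1.960.
Revised power = Φ(δ − 1.960) + Φ(−δ − 1.960) = Φ(2.135) + Φ(-6.054) = 0.9836 + 0.0000 = 0.9836.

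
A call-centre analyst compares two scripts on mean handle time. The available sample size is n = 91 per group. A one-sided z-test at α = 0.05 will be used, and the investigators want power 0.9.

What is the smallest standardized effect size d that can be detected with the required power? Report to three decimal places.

Required noncentrality: δ = z_{0.05} + z_{0.10} = 1.645 + 1.282 = 2.926.
δ = d·√(n/2) ⇒ d = δ/√(n/2) = 2.926/√(91/2) = 0.4338.

d ≈ 0.434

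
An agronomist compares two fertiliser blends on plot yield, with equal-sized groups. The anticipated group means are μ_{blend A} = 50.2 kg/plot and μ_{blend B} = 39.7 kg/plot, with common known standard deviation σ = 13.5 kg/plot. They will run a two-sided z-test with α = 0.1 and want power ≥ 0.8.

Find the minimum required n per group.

Standardized effect: d = |μ_{blend A} − μ_{blend B}| / σ = |50.2 − 39.7| / 13.5 = 0.7778
For power 0.8 need Φ(δ − z_{0.05}) = 0.8, so δ = z_{0.05} + z_{0.20} = 1.645 + 0.842 = 2.486.
(The Φ(−δ − z_{α/2}) term is vanishingly small for δ > 0 and is dropped in the standard sample-size formula.)
δ = d·√(n/2) ⇒ n = 2(δ/d)² = 2 × (2.486 / 0.7778)² = 20.44.
Rounding up, n = 21 per group.

n = 21 per group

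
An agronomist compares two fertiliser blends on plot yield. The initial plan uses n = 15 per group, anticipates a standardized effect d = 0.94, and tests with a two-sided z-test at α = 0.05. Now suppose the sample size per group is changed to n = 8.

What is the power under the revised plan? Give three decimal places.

With n = 8 per group: δ = d·√(n/2) = 0.94 × √(8/2) = 1.8800. Critical value z_{0.025} = 1.960.
Revised power = Φ(δ − 1.960) + Φ(−δ − 1.960) = Φ(-0.080) + Φ(-3.840) = 0.4681 + 0.0001 = 0.4682.

Power ≈ 0.468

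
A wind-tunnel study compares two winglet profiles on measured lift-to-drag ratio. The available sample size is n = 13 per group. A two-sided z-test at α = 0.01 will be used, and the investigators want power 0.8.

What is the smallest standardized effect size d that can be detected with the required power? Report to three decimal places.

Required noncentrality: δ = z_{0.005} + z_{0.20} = 2.576 + 0.842 = 3.417.
(The second rejection-region term Φ(−δ − z_{α/2}) is negligible and dropped.)
δ = d·√(n/2) ⇒ d = δ/√(n/2) = 3.417/√(13/2) = 1.3404.

d ≈ 1.340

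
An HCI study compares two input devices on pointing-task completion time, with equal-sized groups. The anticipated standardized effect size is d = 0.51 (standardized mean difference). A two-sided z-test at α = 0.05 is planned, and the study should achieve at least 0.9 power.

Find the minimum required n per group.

Set Φ(δ − 1.960) = 0.9; then δ − 1.960 = Φ⁻¹(0.9) = 1.282, giving δ = 3.242.
(Ignoring the negligible lower-tail rejection probability gives the usual closed-form inversion.)
δ = d·√(n/2) ⇒ n = 2(δ/d)² = 2 × (3.242 / 0.51)² = 80.80.
Rounding up, n = 81 per group.

n = 81 per group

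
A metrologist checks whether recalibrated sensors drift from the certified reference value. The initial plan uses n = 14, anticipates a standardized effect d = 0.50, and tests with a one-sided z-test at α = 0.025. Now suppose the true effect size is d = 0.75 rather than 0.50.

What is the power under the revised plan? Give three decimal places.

With d = 0.75: δ = d·√n = 0.75 × √14 = 2.8062. Critical value z_{0.025} = 1.960.
Revised power = P(Z > 1.960 − δ) = Φ(0.846) = 0.8013.

Power ≈ 0.801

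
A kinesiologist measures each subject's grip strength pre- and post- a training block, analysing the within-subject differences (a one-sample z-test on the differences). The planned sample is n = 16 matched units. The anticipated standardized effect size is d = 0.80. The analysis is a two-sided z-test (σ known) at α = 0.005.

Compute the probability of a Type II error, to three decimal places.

Noncentrality parameter: δ = d·√n = 0.80 × √16 = 3.2000
Two-sided α = 0.005 → critical value z_{0.0025} = 2.807.
Power = Φ(δ − 2.807) + Φ(−δ − 2.807) = Φ(0.393) + Φ(-6.007) = 0.6528 + 0.0000 = 0.6528.
Type II error: β = 1 − power = 1 − 0.6528 = 0.3472.

β ≈ 0.347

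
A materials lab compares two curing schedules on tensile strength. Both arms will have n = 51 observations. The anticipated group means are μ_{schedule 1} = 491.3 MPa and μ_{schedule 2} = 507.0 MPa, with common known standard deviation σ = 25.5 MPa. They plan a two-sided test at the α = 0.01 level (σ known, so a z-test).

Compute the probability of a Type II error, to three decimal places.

Standardized effect: d = |μ_{schedule 1} − μ_{schedule 2}| / σ = |491.3 − 507.0| / 25.5 = 0.6157
Noncentrality parameter: δ = d·√(n/2) = 0.6157 × √(51/2) = 3.1091
Critical value for a two-sided test at α = 0.01: z_{α/2} = 2.576.
Power = Φ(δ − 2.576) + Φ(−δ − 2.576) = Φ(0.533) + Φ(-5.685) = 0.7031 + 0.0000 = 0.7031.
Type II error: β = 1 − power = 1 − 0.7031 = 0.2969.

β ≈ 0.297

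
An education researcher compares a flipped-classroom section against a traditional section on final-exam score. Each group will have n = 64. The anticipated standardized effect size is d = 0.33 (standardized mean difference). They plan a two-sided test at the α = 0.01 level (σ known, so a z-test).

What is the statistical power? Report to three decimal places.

Power ≈ 0.239

Noncentrality parameter: δ = d·√(n/2) = 0.33 × √(64/2) = 1.8668
Two-sided α = 0.01 → critical value z_{0.005} = 2.576.
Power = Φ(δ − 2.576) + Φ(−δ − 2.576) = Φ(-0.709) + Φ(-4.443) = 0.2391 + 0.0000 = 0.2391.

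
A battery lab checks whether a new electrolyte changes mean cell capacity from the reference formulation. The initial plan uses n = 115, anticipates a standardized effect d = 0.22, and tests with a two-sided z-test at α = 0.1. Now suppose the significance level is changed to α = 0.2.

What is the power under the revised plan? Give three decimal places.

δ = d·√n = 0.22 × √115 = 2.3592 (unchanged). New critical value: z_{0.1} = 1.282.
Revised power = Φ(δ − 1.282) + Φ(−δ − 1.282) = Φ(1.078) + Φ(-3.641) = 0.8594 + 0.0001 = 0.8595.

Power ≈ 0.860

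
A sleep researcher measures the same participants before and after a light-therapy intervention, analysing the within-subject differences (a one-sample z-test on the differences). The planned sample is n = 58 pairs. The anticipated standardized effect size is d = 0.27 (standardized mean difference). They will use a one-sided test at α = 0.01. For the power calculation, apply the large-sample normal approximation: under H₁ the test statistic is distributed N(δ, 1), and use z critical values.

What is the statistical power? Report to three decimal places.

Noncentrality parameter: λ = d·√n = 0.27 × √58 = 2.0563
Critical value for a one-sided test at α = 0.01: z_α = 2.326.
Power = Φ(λ − 2.326) = Φ(-0.270) = 0.3935.

Power ≈ 0.394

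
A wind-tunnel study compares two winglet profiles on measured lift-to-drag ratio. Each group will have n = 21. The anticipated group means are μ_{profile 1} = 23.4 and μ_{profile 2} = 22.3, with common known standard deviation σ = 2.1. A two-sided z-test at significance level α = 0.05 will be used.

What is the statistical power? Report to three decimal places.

Standardized effect: d = |μ_{profile 1} − μ_{profile 2}| / σ = |23.4 − 22.3| / 2.1 = 0.5238
Noncentrality parameter: δ = d·√(n/2) = 0.5238 × √(21/2) = 1.6973
Two-sided α = 0.05 → critical value z_{0.025} = 1.960.
Power = Φ(δ − 1.960) + Φ(−δ − 1.960) = Φ(-0.263) + Φ(-3.657) = 0.3964 + 0.0001 = 0.3965.

Power ≈ 0.397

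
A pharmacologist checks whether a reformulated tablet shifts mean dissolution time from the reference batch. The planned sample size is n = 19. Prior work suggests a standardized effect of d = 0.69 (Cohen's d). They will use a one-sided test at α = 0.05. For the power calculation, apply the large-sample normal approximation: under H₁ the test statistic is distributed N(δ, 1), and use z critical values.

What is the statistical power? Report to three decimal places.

Power ≈ 0.914

Noncentrality parameter: δ = d·√n = 0.69 × √19 = 3.0076
One-sided α = 0.05 → critical value z_{0.05} = 1.645.
Power = Φ(δ − 1.645) = Φ(1.363) = 0.9135.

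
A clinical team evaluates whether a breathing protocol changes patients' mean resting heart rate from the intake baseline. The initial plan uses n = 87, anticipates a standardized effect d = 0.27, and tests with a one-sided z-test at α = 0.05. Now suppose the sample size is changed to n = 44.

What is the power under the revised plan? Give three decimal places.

Power ≈ 0.558

With n = 44: δ = d·√n = 0.27 × √44 = 1.7910. Critical value z_{0.05} = 1.645.
Revised power = P(Z > 1.645 − δ) = Φ(0.146) = 0.5581.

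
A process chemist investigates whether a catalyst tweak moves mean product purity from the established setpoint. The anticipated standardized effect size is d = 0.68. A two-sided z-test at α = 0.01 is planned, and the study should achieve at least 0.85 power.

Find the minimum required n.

n = 29

Set Φ(δ − 2.576) = 0.85; then δ − 2.576 = Φ⁻¹(0.85) = 1.036, giving δ = 3.612.
(The Φ(−δ − z_{α/2}) term is vanishingly small for δ > 0 and is dropped in the standard sample-size formula.)
δ = d·√n ⇒ n = (δ/d)² = (3.612 / 0.68)² = 28.22.
Rounding up, n = 29.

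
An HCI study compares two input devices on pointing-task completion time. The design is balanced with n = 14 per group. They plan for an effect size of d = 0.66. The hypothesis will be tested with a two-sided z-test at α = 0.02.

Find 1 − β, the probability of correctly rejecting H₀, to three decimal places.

Power ≈ 0.281

Noncentrality parameter: δ = d·√(n/2) = 0.66 × √(14/2) = 1.7462
Two-sided α = 0.02 → critical value z_{0.01} = 2.326.
Power = Φ(δ − 2.326) + Φ(−δ − 2.326) = Φ(-0.580) + Φ(-4.073) = 0.2809 + 0.0000 = 0.2809.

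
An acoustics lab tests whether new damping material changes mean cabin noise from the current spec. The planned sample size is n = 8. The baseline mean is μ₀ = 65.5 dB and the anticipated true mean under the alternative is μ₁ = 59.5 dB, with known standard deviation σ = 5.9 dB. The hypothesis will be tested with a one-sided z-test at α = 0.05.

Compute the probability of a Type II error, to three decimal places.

Standardized effect: d = |μ₁ − μ₀| / σ = |59.5 − 65.5| / 5.9 = 1.0169
Noncentrality parameter: δ = d·√n = 1.0169 × √8 = 2.8764
Critical value for a one-sided test at α = 0.05: z_α = 1.645.
Power = Φ(δ − 1.645) = Φ(1.232) = 0.8909.
Type II error: β = 1 − power = 1 − 0.8909 = 0.1091.

β ≈ 0.109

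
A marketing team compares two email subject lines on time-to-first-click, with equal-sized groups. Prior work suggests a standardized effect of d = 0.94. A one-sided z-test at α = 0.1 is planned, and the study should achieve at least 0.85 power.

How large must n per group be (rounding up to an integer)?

For power 0.85 need Φ(δ − z_{0.1}) = 0.85, so δ = z_{0.1} + z_{0.15} = 1.282 + 1.036 = 2.318.
δ = d·√(n/2) ⇒ n = 2(δ/d)² = 2 × (2.318 / 0.94)² = 12.16.
Round up to the next whole unit.

n = 13 per group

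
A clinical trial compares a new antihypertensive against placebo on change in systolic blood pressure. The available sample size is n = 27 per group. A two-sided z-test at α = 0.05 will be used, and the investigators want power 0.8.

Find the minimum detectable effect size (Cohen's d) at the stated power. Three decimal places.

d ≈ 0.762

Required noncentrality: δ = z_{0.025} + z_{0.20} = 1.960 + 0.842 = 2.802.
(The second rejection-region term Φ(−δ − z_{α/2}) is negligible and dropped.)
δ = d·√(n/2) ⇒ d = δ/√(n/2) = 2.802/√(27/2) = 0.7625.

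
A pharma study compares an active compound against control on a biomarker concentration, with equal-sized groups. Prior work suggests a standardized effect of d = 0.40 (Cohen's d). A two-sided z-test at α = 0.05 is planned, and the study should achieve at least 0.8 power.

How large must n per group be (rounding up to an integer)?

Set Φ(δ − 1.960) = 0.8; then δ − 1.960 = Φ⁻¹(0.8) = 0.842, giving δ = 2.802.
(Ignoring the negligible lower-tail rejection probability gives the usual closed-form inversion.)
δ = d·√(n/2) ⇒ n = 2(δ/d)² = 2 × (2.802 / 0.40)² = 98.11.
Rounding up, n = 99 per group.

n = 99 per group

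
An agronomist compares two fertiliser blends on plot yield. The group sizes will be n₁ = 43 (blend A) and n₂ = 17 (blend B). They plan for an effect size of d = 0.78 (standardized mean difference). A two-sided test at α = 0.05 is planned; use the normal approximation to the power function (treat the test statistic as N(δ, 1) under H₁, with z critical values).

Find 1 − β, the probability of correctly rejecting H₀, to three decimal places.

Power ≈ 0.777

Noncentrality parameter: δ = d / √(1/n₁ + 1/n₂) = 0.78 / √(1/43 + 1/17) = 2.7226
Two-sided α = 0.05 → critical value z_{0.025} = 1.960.
Power = Φ(δ − 1.960) + Φ(−δ − 1.960) = Φ(0.763) + Φ(-4.683) = 0.7771 + 0.0000 = 0.7771.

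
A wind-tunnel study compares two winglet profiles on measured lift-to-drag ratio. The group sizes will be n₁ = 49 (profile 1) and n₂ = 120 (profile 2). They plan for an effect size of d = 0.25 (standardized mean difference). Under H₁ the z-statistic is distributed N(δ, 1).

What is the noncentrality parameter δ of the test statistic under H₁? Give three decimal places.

δ = d / √(1/n₁ + 1/n₂) = 0.25 / √(1/49 + 1/120) = 1.4746

δ ≈ 1.475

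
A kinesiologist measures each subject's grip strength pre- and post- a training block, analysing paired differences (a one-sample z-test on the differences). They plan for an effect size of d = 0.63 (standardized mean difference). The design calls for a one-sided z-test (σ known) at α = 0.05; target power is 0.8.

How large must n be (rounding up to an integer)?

For power 0.8 need Φ(δ − z_{0.05}) = 0.8, so δ = z_{0.05} + z_{0.20} = 1.645 + 0.842 = 2.486.
δ = d·√n ⇒ n = (δ/d)² = (2.486 / 0.63)² = 15.58.
Round up to the next whole unit.

n = 16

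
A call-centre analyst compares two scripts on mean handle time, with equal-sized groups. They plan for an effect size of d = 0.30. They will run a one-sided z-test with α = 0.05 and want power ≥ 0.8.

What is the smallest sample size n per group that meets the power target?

Set Φ(δ − 1.645) = 0.8; then δ − 1.645 = Φ⁻¹(0.8) = 0.842, giving δ = 2.486.
δ = d·√(n/2) ⇒ n = 2(δ/d)² = 2 × (2.486 / 0.30)² = 137.39.
Round up to the next whole unit.

n = 138 per group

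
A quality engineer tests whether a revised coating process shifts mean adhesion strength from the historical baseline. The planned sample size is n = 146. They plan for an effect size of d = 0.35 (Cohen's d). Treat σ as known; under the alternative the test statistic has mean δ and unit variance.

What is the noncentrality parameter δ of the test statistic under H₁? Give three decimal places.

δ ≈ 4.229

The noncentrality parameter scales effect size by the design's sample-size factor: δ = d·√n = 0.35 × √146 = 4.2291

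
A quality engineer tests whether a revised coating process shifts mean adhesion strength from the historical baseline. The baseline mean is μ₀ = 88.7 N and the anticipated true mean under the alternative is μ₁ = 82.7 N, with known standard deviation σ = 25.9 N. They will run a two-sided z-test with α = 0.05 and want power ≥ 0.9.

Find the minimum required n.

Standardized effect: d = |μ₁ − μ₀| / σ = |82.7 − 88.7| / 25.9 = 0.2317
Set Φ(δ − 1.960) = 0.9; then δ − 1.960 = Φ⁻¹(0.9) = 1.282, giving δ = 3.242.
(The Φ(−δ − z_{α/2}) term is vanishingly small for δ > 0 and is dropped in the standard sample-size formula.)
δ = d·√n ⇒ n = (δ/d)² = (3.242 / 0.2317)² = 195.79.
Rounding up, n = 196.

n = 196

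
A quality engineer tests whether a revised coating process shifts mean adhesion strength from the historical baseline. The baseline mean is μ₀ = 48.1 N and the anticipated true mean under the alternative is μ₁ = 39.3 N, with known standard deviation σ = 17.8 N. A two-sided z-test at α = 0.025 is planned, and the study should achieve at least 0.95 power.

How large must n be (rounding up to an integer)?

n = 62

Standardized effect: d = |μ₁ − μ₀| / σ = |39.3 − 48.1| / 17.8 = 0.4944
For power 0.95 need Φ(δ − z_{0.0125}) = 0.95, so δ = z_{0.0125} + z_{0.05} = 2.241 + 1.645 = 3.886.
(Ignoring the negligible lower-tail rejection probability gives the usual closed-form inversion.)
δ = d·√n ⇒ n = (δ/d)² = (3.886 / 0.4944)² = 61.79.
Round up to the next whole unit.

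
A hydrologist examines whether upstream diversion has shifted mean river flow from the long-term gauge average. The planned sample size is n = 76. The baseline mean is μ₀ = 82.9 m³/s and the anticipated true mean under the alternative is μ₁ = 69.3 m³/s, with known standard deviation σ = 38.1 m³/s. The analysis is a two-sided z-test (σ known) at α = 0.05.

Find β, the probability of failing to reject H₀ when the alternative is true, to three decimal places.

Standardized effect: d = |μ₁ − μ₀| / σ = |69.3 − 82.9| / 38.1 = 0.3570
Noncentrality parameter: δ = d·√n = 0.3570 × √76 = 3.1119
Two-sided α = 0.05 → critical value z_{0.025} = 1.960.
Power = Φ(δ − 1.960) + Φ(−δ − 1.960) = Φ(1.152) + Φ(-5.072) = 0.8753 + 0.0000 = 0.8753.
Type II error: β = 1 − power = 1 − 0.8753 = 0.1247.

β ≈ 0.125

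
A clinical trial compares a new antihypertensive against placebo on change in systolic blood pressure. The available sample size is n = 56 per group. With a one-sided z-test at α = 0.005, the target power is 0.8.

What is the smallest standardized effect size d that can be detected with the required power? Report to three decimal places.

d ≈ 0.646

Required noncentrality: δ = z_{0.005} + z_{0.20} = 2.576 + 0.842 = 3.417.
δ = d·√(n/2) ⇒ d = δ/√(n/2) = 3.417/√(56/2) = 0.6458.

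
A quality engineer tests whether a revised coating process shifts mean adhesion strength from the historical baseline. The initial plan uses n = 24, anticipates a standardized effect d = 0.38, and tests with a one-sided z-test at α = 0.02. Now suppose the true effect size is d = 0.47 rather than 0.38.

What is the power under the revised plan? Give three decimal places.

Power ≈ 0.598

With d = 0.47: δ = d·√n = 0.47 × √24 = 2.3025. Critical value z_{0.02} = 2.054.
Revised power = Φ(δ − 2.054) = Φ(0.249) = 0.5982.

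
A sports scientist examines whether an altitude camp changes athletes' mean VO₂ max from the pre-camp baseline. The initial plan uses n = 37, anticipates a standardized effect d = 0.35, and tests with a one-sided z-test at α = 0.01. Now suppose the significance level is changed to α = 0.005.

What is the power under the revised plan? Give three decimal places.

Power ≈ 0.327

δ = d·√n = 0.35 × √37 = 2.1290 (unchanged). New critical value: z_{0.005} = 2.576.
Revised power = P(Z > 2.576 − δ) = Φ(-0.447) = 0.3275.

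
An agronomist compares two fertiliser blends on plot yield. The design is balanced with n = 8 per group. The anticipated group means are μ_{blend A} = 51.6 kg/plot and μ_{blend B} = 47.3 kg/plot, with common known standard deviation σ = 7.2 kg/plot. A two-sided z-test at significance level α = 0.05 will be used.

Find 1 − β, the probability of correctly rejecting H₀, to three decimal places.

Power ≈ 0.223

Standardized effect: d = |μ_{blend A} − μ_{blend B}| / σ = |51.6 − 47.3| / 7.2 = 0.5972
Noncentrality parameter: δ = d·√(n/2) = 0.5972 × √(8/2) = 1.1944
Two-sided α = 0.05 → critical value z_{0.025} = 1.960.
Power = Φ(δ − 1.960) + Φ(−δ − 1.960) = Φ(-0.766) + Φ(-3.154) = 0.2220 + 0.0008 = 0.2228.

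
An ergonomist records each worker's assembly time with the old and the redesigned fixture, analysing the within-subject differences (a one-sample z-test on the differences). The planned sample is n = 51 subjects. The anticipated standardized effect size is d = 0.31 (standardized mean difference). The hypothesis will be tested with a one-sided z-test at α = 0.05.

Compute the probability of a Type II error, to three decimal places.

β ≈ 0.285

Noncentrality parameter: δ = d·√n = 0.31 × √51 = 2.2138
Critical value for a one-sided test at α = 0.05: z_α = 1.645.
Power = P(Z > 1.645 − δ) = Φ(0.569) = 0.7153.
Type II error: β = 1 − power = 1 − 0.7153 = 0.2847.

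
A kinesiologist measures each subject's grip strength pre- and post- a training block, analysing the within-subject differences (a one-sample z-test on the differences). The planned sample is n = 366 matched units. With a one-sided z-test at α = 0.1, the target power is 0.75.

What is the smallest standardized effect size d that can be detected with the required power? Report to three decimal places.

Need Φ(δ − 1.282) = 0.75, so δ = 1.282 + 0.674 = 1.956.
δ = d·√n ⇒ d = δ/√n = 1.956/√366 = 0.1022.

d ≈ 0.102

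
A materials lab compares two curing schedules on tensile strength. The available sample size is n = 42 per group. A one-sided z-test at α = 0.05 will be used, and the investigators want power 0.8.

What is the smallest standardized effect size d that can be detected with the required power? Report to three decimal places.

Need Φ(δ − 1.645) = 0.8, so δ = 1.645 + 0.842 = 2.486.
δ = d·√(n/2) ⇒ d = δ/√(n/2) = 2.486/√(42/2) = 0.5426.

d ≈ 0.543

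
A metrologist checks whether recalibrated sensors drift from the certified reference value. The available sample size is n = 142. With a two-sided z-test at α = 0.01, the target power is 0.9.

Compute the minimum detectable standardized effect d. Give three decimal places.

d ≈ 0.324

Need Φ(δ − 2.576) = 0.9, so δ = 2.576 + 1.282 = 3.857.
(Lower-tail contribution to power is negligible for δ > 0.)
δ = d·√n ⇒ d = δ/√n = 3.857/√142 = 0.3237.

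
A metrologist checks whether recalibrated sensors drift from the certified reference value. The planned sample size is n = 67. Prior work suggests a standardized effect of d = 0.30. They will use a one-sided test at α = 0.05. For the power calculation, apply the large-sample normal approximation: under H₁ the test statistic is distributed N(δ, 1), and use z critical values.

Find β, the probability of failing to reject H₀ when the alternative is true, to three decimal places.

Noncentrality parameter: δ = d·√n = 0.30 × √67 = 2.4556
Critical value for a one-sided test at α = 0.05: z_α = 1.645.
Power = Φ(δ − 1.645) = Φ(0.811) = 0.7912.
Type II error: β = 1 − power = 1 − 0.7912 = 0.2088.

β ≈ 0.209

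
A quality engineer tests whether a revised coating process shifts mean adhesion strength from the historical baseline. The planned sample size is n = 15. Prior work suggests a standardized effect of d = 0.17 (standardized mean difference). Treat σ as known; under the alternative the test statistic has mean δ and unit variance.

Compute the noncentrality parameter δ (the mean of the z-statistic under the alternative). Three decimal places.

The noncentrality parameter scales effect size by the design's sample-size factor: δ = d·√n = 0.17 × √15 = 0.6584

δ ≈ 0.658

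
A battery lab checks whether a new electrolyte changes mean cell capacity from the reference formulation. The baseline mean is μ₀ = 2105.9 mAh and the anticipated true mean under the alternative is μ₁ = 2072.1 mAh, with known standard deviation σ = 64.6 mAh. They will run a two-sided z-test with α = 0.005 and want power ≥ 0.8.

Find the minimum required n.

n = 49

Standardized effect: d = |μ₁ − μ₀| / σ = |2072.1 − 2105.9| / 64.6 = 0.5232
Set Φ(δ − 2.807) = 0.8; then δ − 2.807 = Φ⁻¹(0.8) = 0.842, giving δ = 3.649.
(For δ > 0 the lower-tail rejection region contributes negligibly to power, so the one-term inversion is standard.)
δ = d·√n ⇒ n = (δ/d)² = (3.649 / 0.5232)² = 48.63.
Round up to the next whole unit.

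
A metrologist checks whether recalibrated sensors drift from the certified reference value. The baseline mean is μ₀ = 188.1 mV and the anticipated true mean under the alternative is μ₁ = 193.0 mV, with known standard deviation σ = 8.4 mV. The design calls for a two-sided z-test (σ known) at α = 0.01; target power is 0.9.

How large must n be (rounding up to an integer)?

n = 44

Standardized effect: d = |μ₁ − μ₀| / σ = |193.0 − 188.1| / 8.4 = 0.5833
Set Φ(δ − 2.576) = 0.9; then δ − 2.576 = Φ⁻¹(0.9) = 1.282, giving δ = 3.857.
(For δ > 0 the lower-tail rejection region contributes negligibly to power, so the one-term inversion is standard.)
δ = d·√n ⇒ n = (δ/d)² = (3.857 / 0.5833)² = 43.73.
Rounding up, n = 44.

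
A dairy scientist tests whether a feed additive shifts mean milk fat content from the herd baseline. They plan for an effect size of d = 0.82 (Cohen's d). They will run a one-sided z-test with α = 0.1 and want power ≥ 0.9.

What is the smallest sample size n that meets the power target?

Set Φ(δ − 1.282) = 0.9; then δ − 1.282 = Φ⁻¹(0.9) = 1.282, giving δ = 2.563.
δ = d·√n ⇒ n = (δ/d)² = (2.563 / 0.82)² = 9.77.
Rounding up, n = 10.

n = 10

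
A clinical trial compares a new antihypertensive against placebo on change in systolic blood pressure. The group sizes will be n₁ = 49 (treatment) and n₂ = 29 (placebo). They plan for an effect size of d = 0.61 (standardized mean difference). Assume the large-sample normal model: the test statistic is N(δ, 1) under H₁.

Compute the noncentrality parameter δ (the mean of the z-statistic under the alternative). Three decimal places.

δ ≈ 2.604

δ = d / √(1/n₁ + 1/n₂) = 0.61 / √(1/49 + 1/29) = 2.6036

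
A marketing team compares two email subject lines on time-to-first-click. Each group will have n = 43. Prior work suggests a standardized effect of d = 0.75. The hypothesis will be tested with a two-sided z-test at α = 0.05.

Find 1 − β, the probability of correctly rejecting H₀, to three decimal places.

Power ≈ 0.935

Noncentrality parameter: δ = d·√(n/2) = 0.75 × √(43/2) = 3.4776
Two-sided α = 0.05 → critical value z_{0.025} = 1.960.
Power = Φ(δ − 1.960) + Φ(−δ − 1.960) = Φ(1.518) + Φ(-5.438) = 0.9354 + 0.0000 = 0.9354.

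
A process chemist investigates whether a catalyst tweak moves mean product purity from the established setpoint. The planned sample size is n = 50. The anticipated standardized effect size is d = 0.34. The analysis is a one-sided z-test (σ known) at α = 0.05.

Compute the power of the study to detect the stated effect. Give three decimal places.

Noncentrality parameter: δ = d·√n = 0.34 × √50 = 2.4042
Critical value for a one-sided test at α = 0.05: z_α = 1.645.
Power = Φ(δ − 1.645) = Φ(0.759) = 0.7762.

Power ≈ 0.776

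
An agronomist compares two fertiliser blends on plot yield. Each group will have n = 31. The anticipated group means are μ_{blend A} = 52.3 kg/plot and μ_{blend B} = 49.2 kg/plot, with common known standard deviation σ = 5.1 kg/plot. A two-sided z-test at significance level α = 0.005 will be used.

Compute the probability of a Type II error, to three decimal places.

β ≈ 0.661

Standardized effect: d = |μ_{blend A} − μ_{blend B}| / σ = |52.3 − 49.2| / 5.1 = 0.6078
Noncentrality parameter: δ = d·√(n/2) = 0.6078 × √(31/2) = 2.3931
Two-sided α = 0.005 → critical value z_{0.0025} = 2.807.
Power = Φ(δ − 2.807) + Φ(−δ − 2.807) = Φ(-0.414) + Φ(-5.200) = 0.3395 + 0.0000 = 0.3395.
Type II error: β = 1 − power = 1 − 0.3395 = 0.6605.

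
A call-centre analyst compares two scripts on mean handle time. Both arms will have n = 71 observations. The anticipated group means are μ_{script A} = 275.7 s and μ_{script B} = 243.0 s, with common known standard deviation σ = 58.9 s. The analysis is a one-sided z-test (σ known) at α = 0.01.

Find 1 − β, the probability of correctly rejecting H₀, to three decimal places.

Standardized effect: d = |μ_{script A} − μ_{script B}| / σ = |275.7 − 243.0| / 58.9 = 0.5552
Noncentrality parameter: δ = d·√(n/2) = 0.5552 × √(71/2) = 3.3079
One-sided α = 0.01 → critical value z_{0.01} = 2.326.
Power = Φ(δ − 2.326) = Φ(0.982) = 0.8368.

Power ≈ 0.837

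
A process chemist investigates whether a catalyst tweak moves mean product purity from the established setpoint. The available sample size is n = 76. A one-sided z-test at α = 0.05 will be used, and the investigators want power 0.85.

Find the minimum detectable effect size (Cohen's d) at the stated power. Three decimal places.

Required noncentrality: δ = z_{0.05} + z_{0.15} = 1.645 + 1.036 = 2.681.
δ = d·√n ⇒ d = δ/√n = 2.681/√76 = 0.3076.

d ≈ 0.308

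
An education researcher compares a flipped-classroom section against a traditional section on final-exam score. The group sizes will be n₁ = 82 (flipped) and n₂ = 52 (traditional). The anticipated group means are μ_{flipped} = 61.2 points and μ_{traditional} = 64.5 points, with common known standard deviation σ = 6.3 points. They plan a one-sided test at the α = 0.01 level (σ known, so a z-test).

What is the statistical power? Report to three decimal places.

Power ≈ 0.735

Standardized effect: d = |μ_{flipped} − μ_{traditional}| / σ = |61.2 − 64.5| / 6.3 = 0.5238
Noncentrality parameter: δ = d / √(1/n₁ + 1/n₂) = 0.5238 / √(1/82 + 1/52) = 2.9548
Critical value for a one-sided test at α = 0.01: z_α = 2.326.
Power = Φ(δ − 2.326) = Φ(0.628) = 0.7351.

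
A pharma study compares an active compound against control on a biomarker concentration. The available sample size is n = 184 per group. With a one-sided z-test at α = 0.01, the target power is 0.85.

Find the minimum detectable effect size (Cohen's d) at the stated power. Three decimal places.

d ≈ 0.351

Required noncentrality: δ = z_{0.01} + z_{0.15} = 2.326 + 1.036 = 3.363.
δ = d·√(n/2) ⇒ d = δ/√(n/2) = 3.363/√(184/2) = 0.3506.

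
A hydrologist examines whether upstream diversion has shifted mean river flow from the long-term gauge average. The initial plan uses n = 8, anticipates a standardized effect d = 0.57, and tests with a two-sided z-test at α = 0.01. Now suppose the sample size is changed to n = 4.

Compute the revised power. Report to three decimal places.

With n = 4: δ = d·√n = 0.57 × √4 = 1.1400. Critical value z_{0.005} = 2.576.
Revised power = Φ(δ − 2.576) + Φ(−δ − 2.576) = Φ(-1.436) + Φ(-3.716) = 0.0755 + 0.0001 = 0.0756.

Power ≈ 0.076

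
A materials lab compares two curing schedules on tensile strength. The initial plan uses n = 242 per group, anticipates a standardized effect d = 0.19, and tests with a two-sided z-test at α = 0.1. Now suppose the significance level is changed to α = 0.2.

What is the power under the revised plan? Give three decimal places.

Power ≈ 0.791

δ = d·√(n/2) = 0.19 × √(242/2) = 2.0900 (unchanged). New critical value: z_{0.1} = 1.282.
Revised power = Φ(δ − 1.282) + Φ(−δ − 1.282) = Φ(0.808) + Φ(-3.372) = 0.7906 + 0.0004 = 0.7910.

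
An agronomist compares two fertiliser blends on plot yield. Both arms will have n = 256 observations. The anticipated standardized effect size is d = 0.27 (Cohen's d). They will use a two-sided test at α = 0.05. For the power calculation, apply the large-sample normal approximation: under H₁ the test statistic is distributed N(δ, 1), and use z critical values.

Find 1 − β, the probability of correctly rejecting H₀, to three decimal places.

Noncentrality parameter: δ = d·√(n/2) = 0.27 × √(256/2) = 3.0547
Two-sided α = 0.05 → critical value z_{0.025} = 1.960.
Power = Φ(δ − 1.960) + Φ(−δ − 1.960) = Φ(1.095) + Φ(-5.015) = 0.8632 + 0.0000 = 0.8632.

Power ≈ 0.863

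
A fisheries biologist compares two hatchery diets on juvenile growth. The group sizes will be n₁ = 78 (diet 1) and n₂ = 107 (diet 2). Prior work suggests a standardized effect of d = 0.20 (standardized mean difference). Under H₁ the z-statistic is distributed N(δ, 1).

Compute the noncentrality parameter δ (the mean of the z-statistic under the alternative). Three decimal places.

The noncentrality parameter scales effect size by the design's sample-size factor: δ = d / √(1/n₁ + 1/n₂) = 0.20 / √(1/78 + 1/107) = 1.3433

δ ≈ 1.343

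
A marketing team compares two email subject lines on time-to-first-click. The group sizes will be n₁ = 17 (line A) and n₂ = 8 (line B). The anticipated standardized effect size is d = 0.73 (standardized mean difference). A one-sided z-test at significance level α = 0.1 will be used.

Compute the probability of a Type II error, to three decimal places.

Noncentrality parameter: δ = d / √(1/n₁ + 1/n₂) = 0.73 / √(1/17 + 1/8) = 1.7026
One-sided α = 0.1 → critical value z_{0.1} = 1.282.
Power = Φ(δ − 1.282) = Φ(0.421) = 0.6632.
Type II error: β = 1 − power = 1 − 0.6632 = 0.3368.

β ≈ 0.337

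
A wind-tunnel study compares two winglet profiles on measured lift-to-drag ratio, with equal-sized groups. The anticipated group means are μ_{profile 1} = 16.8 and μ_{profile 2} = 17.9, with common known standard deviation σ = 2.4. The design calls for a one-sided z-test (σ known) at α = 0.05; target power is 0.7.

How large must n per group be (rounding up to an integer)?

n = 45 per group

Standardized effect: d = |μ_{profile 1} − μ_{profile 2}| / σ = |16.8 − 17.9| / 2.4 = 0.4583
For power 0.7 need Φ(δ − z_{0.05}) = 0.7, so δ = z_{0.05} + z_{0.30} = 1.645 + 0.524 = 2.169.
δ = d·√(n/2) ⇒ n = 2(δ/d)² = 2 × (2.169 / 0.4583)² = 44.80.
Rounding up, n = 45 per group.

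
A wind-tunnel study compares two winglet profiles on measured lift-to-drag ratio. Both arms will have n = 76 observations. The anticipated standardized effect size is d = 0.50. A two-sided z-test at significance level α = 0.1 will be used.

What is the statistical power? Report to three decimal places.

Noncentrality parameter: δ = d·√(n/2) = 0.50 × √(76/2) = 3.0822
Critical value for a two-sided test at α = 0.1: z_{α/2} = 1.645.
Power = Φ(δ − 1.645) + Φ(−δ − 1.645) = Φ(1.437) + Φ(-4.727) = 0.9247 + 0.0000 = 0.9247.

Power ≈ 0.925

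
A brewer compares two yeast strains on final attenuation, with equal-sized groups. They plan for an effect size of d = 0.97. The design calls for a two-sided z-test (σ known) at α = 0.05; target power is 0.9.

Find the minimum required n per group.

n = 23 per group

Set Φ(δ − 1.960) = 0.9; then δ − 1.960 = Φ⁻¹(0.9) = 1.282, giving δ = 3.242.
(The Φ(−δ − z_{α/2}) term is vanishingly small for δ > 0 and is dropped in the standard sample-size formula.)
δ = d·√(n/2) ⇒ n = 2(δ/d)² = 2 × (3.242 / 0.97)² = 22.33.
Rounding up, n = 23 per group.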